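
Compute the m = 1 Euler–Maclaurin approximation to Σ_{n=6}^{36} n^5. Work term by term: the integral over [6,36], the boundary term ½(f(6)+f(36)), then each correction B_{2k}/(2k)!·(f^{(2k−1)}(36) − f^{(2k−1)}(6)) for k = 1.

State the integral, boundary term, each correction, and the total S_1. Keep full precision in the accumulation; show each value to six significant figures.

∫_6^36 x^5 dx evaluates to 3.62789e+08.
Boundary: ½(f(6) + f(36)) = ½(7776.00 + 6.04662e+07) = 3.02370e+07.
Integral + boundary = 3.93026e+08.
k=1: B_{2}/(2)! × [f^{(1)}(36) − f^{(1)}(6)] = 1/12 × (8.39808e+06 − 6480.00) = 699300.

S_1 ≈ 3.93726e+08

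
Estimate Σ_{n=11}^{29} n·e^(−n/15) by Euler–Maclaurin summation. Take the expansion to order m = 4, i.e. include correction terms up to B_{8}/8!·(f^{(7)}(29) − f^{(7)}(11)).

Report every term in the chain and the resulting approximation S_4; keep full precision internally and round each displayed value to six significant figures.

Integral: ∫_11^29 x·e^(−x/15) dx = 91.8401.
Boundary: ½(f(11) + f(29)) = ½(5.28336 + 4.19529) = 4.73932.
Running total after boundary: 96.5794.
Order-1 term: 1/12 · (-0.135021 − 0.128081) = -0.0219252.
Running total after k=1: 96.5574.
Order-2 term: −1/720 · (0.000685820 − 0.00483863) = 5.76779e-06.
Running total after k=2: 96.5575.
Order-3 term: 1/30240 · (8.76326e-06 − 4.04801e-05) = -1.04884e-09.
Running total after k=3: 96.5575.
Order-4 term: −1/1209600 · (6.43486e-08 − 2.64245e-07) = 1.65258e-13.

S_4 ≈ 96.5575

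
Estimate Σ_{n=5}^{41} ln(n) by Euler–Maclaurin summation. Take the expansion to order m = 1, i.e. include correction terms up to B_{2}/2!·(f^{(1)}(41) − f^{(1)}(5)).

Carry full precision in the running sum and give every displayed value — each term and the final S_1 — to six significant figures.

∫_5^41 ln(x) dx evaluates to 108.209.
½[f(5) + f(41)] = ½[1.60944 + 3.71357] = 2.66150.
So far: 110.871.
k=1: B_{2}/(2)! × [f^{(1)}(41) − f^{(1)}(5)] = 1/12 × (0.0243902 − 0.200000) = -0.0146341.

S_1 ≈ 110.856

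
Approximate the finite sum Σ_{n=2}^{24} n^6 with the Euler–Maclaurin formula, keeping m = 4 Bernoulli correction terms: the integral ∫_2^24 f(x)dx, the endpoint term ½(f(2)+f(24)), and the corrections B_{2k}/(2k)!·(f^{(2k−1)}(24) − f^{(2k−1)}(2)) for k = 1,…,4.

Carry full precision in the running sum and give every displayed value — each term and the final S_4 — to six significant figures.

∫_2^24 x^6 dx evaluates to 6.55210e+08.
Endpoint term: (f(2) + f(24))/2 = (64.0000 + 1.91103e+08)/2 = 9.55515e+07.
Integral + boundary = 7.50762e+08.
k=1: B_{2}/(2)! × [f^{(1)}(24) − f^{(1)}(2)] = 1/12 × (4.77757e+07 − 192.000) = 3.98130e+06.
Running total after k=1: 7.54743e+08.
k=2: B_{4}/(4)! × [f^{(3)}(24) − f^{(3)}(2)] = −1/720 × (1.65888e+06 − 960.000) = -2302.67.
Running total after k=2: 7.54741e+08.
k=3: B_{6}/(6)! × [f^{(5)}(24) − f^{(5)}(2)] = 1/30240 × (17280.0 − 1440.00) = 0.523810.
Running total after k=3: 7.54741e+08.
k=4: B_{8}/(8)! × [f^{(7)}(24) − f^{(7)}(2)] = −1/1209600 × (0.00000 − 0.00000) = 0.00000.

S_4 ≈ 7.54741e+08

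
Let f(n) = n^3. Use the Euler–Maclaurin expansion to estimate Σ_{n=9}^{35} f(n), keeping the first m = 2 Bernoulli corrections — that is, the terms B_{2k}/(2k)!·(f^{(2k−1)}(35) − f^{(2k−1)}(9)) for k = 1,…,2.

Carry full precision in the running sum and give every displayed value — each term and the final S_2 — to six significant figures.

Integral: ∫_9^35 x^3 dx = 373516.
Endpoint term: (f(9) + f(35))/2 = (729.000 + 42875.0)/2 = 21802.0.
So far: 395318.
Order-1 term: 1/12 · (3675.00 − 243.000) = 286.000.
After k=1: 395604.
Order-2 term: −1/720 · (6.00000 − 6.00000) = 0.00000.

S_2 ≈ 395604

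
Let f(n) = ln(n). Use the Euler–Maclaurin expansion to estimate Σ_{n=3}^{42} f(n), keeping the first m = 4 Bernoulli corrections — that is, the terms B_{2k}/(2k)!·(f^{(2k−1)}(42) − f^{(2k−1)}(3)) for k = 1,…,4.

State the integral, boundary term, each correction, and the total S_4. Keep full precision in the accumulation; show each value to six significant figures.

S_4 ≈ 117.079

The integral term ∫_3^42 ln(x) dx = 114.686.
Endpoint term: (f(3) + f(42))/2 = (1.09861 + 3.73767)/2 = 2.41814.
Running total after boundary: 117.104.
k=1: B_{2}/(2)! × [f^{(1)}(42) − f^{(1)}(3)] = 1/12 × (0.0238095 − 0.333333) = -0.0257937.
Partial sum through k=1: 117.079.
k=2: B_{4}/(4)! × [f^{(3)}(42) − f^{(3)}(3)] = −1/720 × (2.69949e-05 − 0.0740741) = 0.000102843.
Partial sum through k=2: 117.079.
k=3: B_{6}/(6)! × [f^{(5)}(42) − f^{(5)}(3)] = 1/30240 × (1.83639e-07 − 0.0987654) = -3.26605e-06.
Partial sum through k=3: 117.079.
k=4: B_{8}/(8)! × [f^{(7)}(42) − f^{(7)}(3)] = −1/1209600 × (3.12311e-09 − 0.329218) = 2.72171e-07.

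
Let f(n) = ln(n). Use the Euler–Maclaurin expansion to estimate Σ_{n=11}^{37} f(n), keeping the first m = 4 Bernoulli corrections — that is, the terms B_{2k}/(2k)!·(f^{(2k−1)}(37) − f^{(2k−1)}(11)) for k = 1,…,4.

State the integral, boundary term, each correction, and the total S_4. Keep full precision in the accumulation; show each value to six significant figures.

S_4 ≈ 84.2262

The integral term ∫_11^37 ln(x) dx = 81.2271.
Boundary: ½(f(11) + f(37)) = ½(2.39790 + 3.61092) = 3.00441.
Integral + boundary = 84.2315.
k=1: B_{2}/(2)! × [f^{(1)}(37) − f^{(1)}(11)] = 1/12 × (0.0270270 − 0.0909091) = -0.00532351.
After k=1: 84.2262.
k=2: B_{4}/(4)! × [f^{(3)}(37) − f^{(3)}(11)] = −1/720 × (3.94843e-05 − 0.00150263) = 2.03215e-06.
After k=2: 84.2262.
k=3: B_{6}/(6)! × [f^{(5)}(37) − f^{(5)}(11)] = 1/30240 × (3.46101e-07 − 0.000149021) = -4.91650e-09.
After k=3: 84.2262.
k=4: B_{8}/(8)! × [f^{(7)}(37) − f^{(7)}(11)] = −1/1209600 × (7.58439e-09 − 3.69474e-05) = 3.05389e-11.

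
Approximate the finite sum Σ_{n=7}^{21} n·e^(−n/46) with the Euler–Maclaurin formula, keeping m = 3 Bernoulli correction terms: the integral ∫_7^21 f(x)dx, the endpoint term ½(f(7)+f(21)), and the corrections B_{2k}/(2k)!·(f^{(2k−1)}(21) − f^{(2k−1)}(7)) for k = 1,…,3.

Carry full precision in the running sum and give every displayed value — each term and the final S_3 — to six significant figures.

Integral: ∫_7^21 x·e^(−x/46) dx = 141.454.
Boundary: ½(f(7) + f(21)) = ½(6.01187 + 13.3031) = 9.65751.
Running total after boundary: 151.111.
Correction k=1: B_{2}/2! · (f^{(1)}(21) − f^{(1)}(7)) = 1/12 · (0.344284 − 0.728146) = -0.0319885.
After k=1: 151.079.
Correction k=2: B_{4}/4! · (f^{(3)}(21) − f^{(3)}(7)) = −1/720 · (0.000761461 − 0.00115587) = 5.47793e-07.
After k=2: 151.079.
Correction k=3: B_{6}/6! · (f^{(5)}(21) − f^{(5)}(7)) = 1/30240 · (6.42824e-07 − 9.29881e-07) = -9.49262e-12.

S_3 ≈ 151.079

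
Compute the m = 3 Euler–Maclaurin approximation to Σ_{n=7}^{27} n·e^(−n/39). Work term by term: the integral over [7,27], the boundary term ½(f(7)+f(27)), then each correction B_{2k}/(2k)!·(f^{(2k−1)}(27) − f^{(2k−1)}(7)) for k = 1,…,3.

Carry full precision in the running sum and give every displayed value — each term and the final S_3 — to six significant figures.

S_3 ≈ 220.799

∫_7^27 x·e^(−x/39) dx evaluates to 211.163.
Boundary: ½(f(7) + f(27)) = ½(5.84989 + 13.5113) = 9.68061.
So far: 220.843.
k=1: B_{2}/(2)! × [f^{(1)}(27) − f^{(1)}(7)] = 1/12 × (0.153975 − 0.685701) = -0.0443105.
Partial sum through k=1: 220.799.
k=2: B_{4}/(4)! × [f^{(3)}(27) − f^{(3)}(7)] = −1/720 × (0.000759247 − 0.00154970) = 1.09786e-06.
Partial sum through k=2: 220.799.
k=3: B_{6}/(6)! × [f^{(5)}(27) − f^{(5)}(7)] = 1/30240 × (9.31796e-07 − 1.74134e-06) = -2.67708e-11.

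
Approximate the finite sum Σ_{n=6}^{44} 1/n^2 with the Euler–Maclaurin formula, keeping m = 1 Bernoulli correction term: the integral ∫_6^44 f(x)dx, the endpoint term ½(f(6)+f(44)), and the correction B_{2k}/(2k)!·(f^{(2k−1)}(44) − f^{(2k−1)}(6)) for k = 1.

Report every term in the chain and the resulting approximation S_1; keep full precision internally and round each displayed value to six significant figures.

Integral: ∫_6^44 1/x^2 dx = 0.143939.
Boundary: ½(f(6) + f(44)) = ½(0.0277778 + 0.000516529) = 0.0141472.
Integral + boundary = 0.158087.
Order-1 term: 1/12 · (-2.34786e-05 − (-0.00925926)) = 0.000769648.

S_1 ≈ 0.158856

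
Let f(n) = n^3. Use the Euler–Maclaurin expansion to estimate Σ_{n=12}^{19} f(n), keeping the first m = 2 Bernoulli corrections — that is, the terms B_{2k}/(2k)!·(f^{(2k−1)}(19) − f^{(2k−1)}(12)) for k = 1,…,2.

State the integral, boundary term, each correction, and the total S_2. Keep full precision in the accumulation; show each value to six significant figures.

S_2 ≈ 31744.0

∫_12^19 x^3 dx evaluates to 27396.2.
Endpoint term: (f(12) + f(19))/2 = (1728.00 + 6859.00)/2 = 4293.50.
Running total after boundary: 31689.8.
Order-1 term: 1/12 · (1083.00 − 432.000) = 54.2500.
Running total after k=1: 31744.0.
Order-2 term: −1/720 · (6.00000 − 6.00000) = 0.00000.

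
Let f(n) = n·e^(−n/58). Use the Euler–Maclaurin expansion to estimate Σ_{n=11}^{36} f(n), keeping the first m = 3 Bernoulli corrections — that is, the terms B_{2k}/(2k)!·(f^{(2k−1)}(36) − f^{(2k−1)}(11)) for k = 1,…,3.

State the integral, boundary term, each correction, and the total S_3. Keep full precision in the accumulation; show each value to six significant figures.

The integral term ∫_11^36 x·e^(−x/58) dx = 379.781.
½[f(11) + f(36)] = ½[9.09969 + 19.3526] = 14.2262.
Running total after boundary: 394.007.
k=1: B_{2}/(2)! × [f^{(1)}(36) − f^{(1)}(11)] = 1/12 × (0.203907 − 0.670353) = -0.0388705.
After k=1: 393.968.
k=2: B_{4}/(4)! × [f^{(3)}(36) − f^{(3)}(11)] = −1/720 × (0.000380218 − 0.000691094) = 4.31772e-07.
After k=2: 393.968.
k=3: B_{6}/(6)! × [f^{(5)}(36) − f^{(5)}(11)] = 1/30240 × (2.08033e-07 − 3.51640e-07) = -4.74891e-12.

S_3 ≈ 393.968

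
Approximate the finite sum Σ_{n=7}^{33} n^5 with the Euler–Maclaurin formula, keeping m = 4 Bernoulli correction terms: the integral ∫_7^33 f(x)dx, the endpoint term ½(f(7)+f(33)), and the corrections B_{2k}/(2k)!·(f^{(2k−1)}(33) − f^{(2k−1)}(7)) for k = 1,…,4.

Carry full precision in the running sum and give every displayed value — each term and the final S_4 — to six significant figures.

The integral term ∫_7^33 x^5 dx = 2.15225e+08.
½[f(7) + f(33)] = ½[16807.0 + 3.91354e+07] = 1.95761e+07.
So far: 2.34801e+08.
Order-1 term: 1/12 · (5.92960e+06 − 12005.0) = 493133.
Partial sum through k=1: 2.35294e+08.
Order-2 term: −1/720 · (65340.0 − 2940.00) = -86.6667.
Partial sum through k=2: 2.35294e+08.
Order-3 term: 1/30240 · (120.000 − 120.000) = 0.00000.
Partial sum through k=3: 2.35294e+08.
Order-4 term: −1/1209600 · (0.00000 − 0.00000) = 0.00000.

S_4 ≈ 2.35294e+08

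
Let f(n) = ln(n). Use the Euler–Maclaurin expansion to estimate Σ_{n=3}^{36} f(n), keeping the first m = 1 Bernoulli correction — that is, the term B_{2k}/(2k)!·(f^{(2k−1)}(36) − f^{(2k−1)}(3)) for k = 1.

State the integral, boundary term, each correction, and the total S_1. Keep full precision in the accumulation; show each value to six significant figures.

∫_3^36 ln(x) dx evaluates to 92.7108.
Endpoint term: (f(3) + f(36))/2 = (1.09861 + 3.58352)/2 = 2.34107.
Integral + boundary = 95.0519.
k=1: B_{2}/(2)! × [f^{(1)}(36) − f^{(1)}(3)] = 1/12 × (0.0277778 − 0.333333) = -0.0254630.

S_1 ≈ 95.0264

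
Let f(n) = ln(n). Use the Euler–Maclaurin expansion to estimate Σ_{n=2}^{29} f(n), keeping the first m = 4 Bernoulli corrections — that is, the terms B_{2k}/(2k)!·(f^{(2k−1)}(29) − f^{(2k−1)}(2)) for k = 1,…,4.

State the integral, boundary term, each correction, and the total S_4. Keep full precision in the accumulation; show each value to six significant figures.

S_4 ≈ 71.2570

∫_2^29 ln(x) dx evaluates to 69.2653.
Boundary: ½(f(2) + f(29)) = ½(0.693147 + 3.36730) = 2.03022.
Integral + boundary = 71.2955.
Order-1 term: 1/12 · (0.0344828 − 0.500000) = -0.0387931.
Running total after k=1: 71.2567.
Order-2 term: −1/720 · (8.20042e-05 − 0.250000) = 0.000347108.
Running total after k=2: 71.2571.
Order-3 term: 1/30240 · (1.17010e-06 − 0.750000) = -2.48015e-05.
Running total after k=3: 71.2570.
Order-4 term: −1/1209600 · (4.17394e-08 − 5.62500) = 4.65030e-06.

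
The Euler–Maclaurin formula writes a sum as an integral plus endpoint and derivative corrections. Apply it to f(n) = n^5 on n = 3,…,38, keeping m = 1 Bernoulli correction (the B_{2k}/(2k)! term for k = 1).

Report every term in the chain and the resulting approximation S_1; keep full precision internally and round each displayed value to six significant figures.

S_1 ≈ 5.42309e+08

Integral: ∫_3^38 x^5 dx = 5.01823e+08.
Boundary: ½(f(3) + f(38)) = ½(243.000 + 7.92352e+07) = 3.96177e+07.
So far: 5.41440e+08.
Order-1 term: 1/12 · (1.04257e+07 − 405.000) = 868773.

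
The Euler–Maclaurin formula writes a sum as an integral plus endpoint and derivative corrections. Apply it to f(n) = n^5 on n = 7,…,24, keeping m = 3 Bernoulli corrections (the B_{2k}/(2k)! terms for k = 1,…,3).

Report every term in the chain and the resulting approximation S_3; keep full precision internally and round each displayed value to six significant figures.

The integral term ∫_7^24 x^5 dx = 3.18309e+07.
Boundary: ½(f(7) + f(24)) = ½(16807.0 + 7.96262e+06) = 3.98972e+06.
So far: 3.58206e+07.
Order-1 term: 1/12 · (1.65888e+06 − 12005.0) = 137240.
After k=1: 3.59578e+07.
Order-2 term: −1/720 · (34560.0 − 2940.00) = -43.9167.
After k=2: 3.59578e+07.
Order-3 term: 1/30240 · (120.000 − 120.000) = 0.00000.

S_3 ≈ 3.59578e+07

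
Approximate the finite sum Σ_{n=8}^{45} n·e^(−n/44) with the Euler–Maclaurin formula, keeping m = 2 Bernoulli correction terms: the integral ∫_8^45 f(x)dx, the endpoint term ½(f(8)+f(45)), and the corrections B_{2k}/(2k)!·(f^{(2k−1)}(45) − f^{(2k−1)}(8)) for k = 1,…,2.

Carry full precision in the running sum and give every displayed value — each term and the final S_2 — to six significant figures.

∫_8^45 x·e^(−x/44) dx evaluates to 499.383.
Endpoint term: (f(8) + f(45))/2 = (6.67002 + 16.1826)/2 = 11.4263.
Running total after boundary: 510.809.
Correction k=1: B_{2}/2! · (f^{(1)}(45) − f^{(1)}(8)) = 1/12 · (-0.00817302 − 0.682161) = -0.0575279.
Partial sum through k=1: 510.752.
Correction k=2: B_{4}/4! · (f^{(3)}(45) − f^{(3)}(8)) = −1/720 · (0.000367279 − 0.00121367) = 1.17554e-06.

S_2 ≈ 510.752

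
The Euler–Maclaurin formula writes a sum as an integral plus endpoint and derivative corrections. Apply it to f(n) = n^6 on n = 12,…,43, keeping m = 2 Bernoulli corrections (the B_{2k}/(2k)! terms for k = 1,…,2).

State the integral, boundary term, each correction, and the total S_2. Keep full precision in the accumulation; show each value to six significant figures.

Integral: ∫_12^43 x^6 dx = 3.88261e+10.
½[f(12) + f(43)] = ½[2.98598e+06 + 6.32136e+09] = 3.16217e+09.
So far: 4.19883e+10.
Correction k=1: B_{2}/2! · (f^{(1)}(43) − f^{(1)}(12)) = 1/12 · (8.82051e+08 − 1.49299e+06) = 7.33798e+07.
After k=1: 4.20617e+10.
Correction k=2: B_{4}/4! · (f^{(3)}(43) − f^{(3)}(12)) = −1/720 · (9.54084e+06 − 207360) = -12963.2.

S_2 ≈ 4.20617e+10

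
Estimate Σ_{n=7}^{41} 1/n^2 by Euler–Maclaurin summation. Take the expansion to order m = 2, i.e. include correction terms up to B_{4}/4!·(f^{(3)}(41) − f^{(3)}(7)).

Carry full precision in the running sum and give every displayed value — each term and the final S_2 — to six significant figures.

The integral term ∫_7^41 1/x^2 dx = 0.118467.
Boundary: ½(f(7) + f(41)) = ½(0.0204082 + 0.000594884) = 0.0105015.
Integral + boundary = 0.128968.
Order-1 term: 1/12 · (-2.90187e-05 − (-0.00583090)) = 0.000483490.
Partial sum through k=1: 0.129452.
Order-2 term: −1/720 · (-2.07153e-07 − (-0.00142798)) = -1.98301e-06.

S_2 ≈ 0.129450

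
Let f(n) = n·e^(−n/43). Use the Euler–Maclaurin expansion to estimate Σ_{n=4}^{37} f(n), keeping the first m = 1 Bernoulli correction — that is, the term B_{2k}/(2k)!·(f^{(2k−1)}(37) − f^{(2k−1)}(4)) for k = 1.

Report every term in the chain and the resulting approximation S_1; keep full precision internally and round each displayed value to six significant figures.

S_1 ≈ 396.062

∫_4^37 x·e^(−x/43) dx evaluates to 386.479.
Endpoint term: (f(4) + f(37))/2 = (3.64469 + 15.6497)/2 = 9.64720.
So far: 396.126.
k=1: B_{2}/(2)! × [f^{(1)}(37) − f^{(1)}(4)] = 1/12 × (0.0590184 − 0.826412) = -0.0639495.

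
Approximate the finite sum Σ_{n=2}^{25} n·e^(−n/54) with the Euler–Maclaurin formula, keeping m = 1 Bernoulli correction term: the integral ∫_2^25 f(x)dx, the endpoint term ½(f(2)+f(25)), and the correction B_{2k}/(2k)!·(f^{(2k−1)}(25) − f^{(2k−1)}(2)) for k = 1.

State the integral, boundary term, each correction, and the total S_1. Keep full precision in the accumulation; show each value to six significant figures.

S_1 ≈ 237.742

Integral: ∫_2^25 x·e^(−x/54) dx = 228.960.
Endpoint term: (f(2) + f(25))/2 = (1.92728 + 15.7354)/2 = 8.83134.
So far: 237.792.
k=1: B_{2}/(2)! × [f^{(1)}(25) − f^{(1)}(2)] = 1/12 × (0.338020 − 0.927950) = -0.0491609.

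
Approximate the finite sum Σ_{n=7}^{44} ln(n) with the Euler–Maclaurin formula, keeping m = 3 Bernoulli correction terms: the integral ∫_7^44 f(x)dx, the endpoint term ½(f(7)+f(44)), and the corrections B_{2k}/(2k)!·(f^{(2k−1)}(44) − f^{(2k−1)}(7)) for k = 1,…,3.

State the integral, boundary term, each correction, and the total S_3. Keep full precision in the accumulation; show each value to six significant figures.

The integral term ∫_7^44 ln(x) dx = 115.883.
Endpoint term: (f(7) + f(44))/2 = (1.94591 + 3.78419)/2 = 2.86505.
Running total after boundary: 118.748.
k=1: B_{2}/(2)! × [f^{(1)}(44) − f^{(1)}(7)] = 1/12 × (0.0227273 − 0.142857) = -0.0100108.
After k=1: 118.738.
k=2: B_{4}/(4)! × [f^{(3)}(44) − f^{(3)}(7)] = −1/720 × (2.34786e-05 − 0.00583090) = 8.06587e-06.
After k=2: 118.738.
k=3: B_{6}/(6)! × [f^{(5)}(44) − f^{(5)}(7)] = 1/30240 × (1.45528e-07 − 0.00142798) = -4.72166e-08.

S_3 ≈ 118.738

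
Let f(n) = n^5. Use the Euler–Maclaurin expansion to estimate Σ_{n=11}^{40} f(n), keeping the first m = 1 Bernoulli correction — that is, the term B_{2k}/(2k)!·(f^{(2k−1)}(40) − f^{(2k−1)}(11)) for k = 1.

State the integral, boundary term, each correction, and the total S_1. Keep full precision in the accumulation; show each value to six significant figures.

Integral: ∫_11^40 x^5 dx = 6.82371e+08.
Boundary: ½(f(11) + f(40)) = ½(161051 + 1.02400e+08) = 5.12805e+07.
Integral + boundary = 7.33652e+08.
Order-1 term: 1/12 · (1.28000e+07 − 73205.0) = 1.06057e+06.

S_1 ≈ 7.34712e+08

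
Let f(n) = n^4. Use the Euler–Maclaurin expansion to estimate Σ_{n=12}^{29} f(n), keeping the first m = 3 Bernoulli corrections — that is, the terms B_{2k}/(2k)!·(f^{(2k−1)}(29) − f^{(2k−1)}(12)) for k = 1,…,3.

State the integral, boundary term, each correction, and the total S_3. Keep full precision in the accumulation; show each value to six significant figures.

The integral term ∫_12^29 x^4 dx = 4.05246e+06.
½[f(12) + f(29)] = ½[20736.0 + 707281] = 364008.
Running total after boundary: 4.41647e+06.
Correction k=1: B_{2}/2! · (f^{(1)}(29) − f^{(1)}(12)) = 1/12 · (97556.0 − 6912.00) = 7553.67.
After k=1: 4.42403e+06.
Correction k=2: B_{4}/4! · (f^{(3)}(29) − f^{(3)}(12)) = −1/720 · (696.000 − 288.000) = -0.566667.
After k=2: 4.42403e+06.
Correction k=3: B_{6}/6! · (f^{(5)}(29) − f^{(5)}(12)) = 1/30240 · (0.00000 − 0.00000) = 0.00000.

S_3 ≈ 4.42402e+06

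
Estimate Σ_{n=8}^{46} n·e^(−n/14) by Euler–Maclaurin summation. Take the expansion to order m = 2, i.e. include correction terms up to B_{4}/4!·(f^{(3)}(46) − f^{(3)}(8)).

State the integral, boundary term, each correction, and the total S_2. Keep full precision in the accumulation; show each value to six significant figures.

The integral term ∫_8^46 x·e^(−x/14) dx = 142.506.
Boundary: ½(f(8) + f(46)) = ½(4.51774 + 1.72104) = 3.11939.
Integral + boundary = 145.625.
k=1: B_{2}/(2)! × [f^{(1)}(46) − f^{(1)}(8)] = 1/12 × (-0.0855174 − 0.242022) = -0.0272950.
Partial sum through k=1: 145.598.
k=2: B_{4}/(4)! × [f^{(3)}(46) − f^{(3)}(8)] = −1/720 × (-5.45391e-05 − 0.00699724) = 9.79413e-06.

S_2 ≈ 145.598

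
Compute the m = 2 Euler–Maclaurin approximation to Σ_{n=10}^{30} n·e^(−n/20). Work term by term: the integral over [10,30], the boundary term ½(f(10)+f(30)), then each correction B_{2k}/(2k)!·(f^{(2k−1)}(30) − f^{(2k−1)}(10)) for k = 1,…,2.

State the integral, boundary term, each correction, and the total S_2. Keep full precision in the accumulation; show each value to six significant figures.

Integral: ∫_10^30 x·e^(−x/20) dx = 140.788.
½[f(10) + f(30)] = ½[6.06531 + 6.69390] = 6.37961.
So far: 147.168.
Correction k=1: B_{2}/2! · (f^{(1)}(30) − f^{(1)}(10)) = 1/12 · (-0.111565 − 0.303265) = -0.0345692.
After k=1: 147.133.
Correction k=2: B_{4}/4! · (f^{(3)}(30) − f^{(3)}(10)) = −1/720 · (0.000836738 − 0.00379082) = 4.10289e-06.

S_2 ≈ 147.133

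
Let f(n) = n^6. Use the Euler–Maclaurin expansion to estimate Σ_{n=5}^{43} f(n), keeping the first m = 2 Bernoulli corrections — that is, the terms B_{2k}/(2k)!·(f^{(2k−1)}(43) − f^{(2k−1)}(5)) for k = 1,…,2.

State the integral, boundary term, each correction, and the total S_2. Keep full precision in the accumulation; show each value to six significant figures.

S_2 ≈ 4.20654e+10

The integral term ∫_5^43 x^6 dx = 3.88312e+10.
Endpoint term: (f(5) + f(43))/2 = (15625.0 + 6.32136e+09)/2 = 3.16069e+09.
Integral + boundary = 4.19919e+10.
k=1: B_{2}/(2)! × [f^{(1)}(43) − f^{(1)}(5)] = 1/12 × (8.82051e+08 − 18750.0) = 7.35027e+07.
After k=1: 4.20654e+10.
k=2: B_{4}/(4)! × [f^{(3)}(43) − f^{(3)}(5)] = −1/720 × (9.54084e+06 − 15000.0) = -13230.3.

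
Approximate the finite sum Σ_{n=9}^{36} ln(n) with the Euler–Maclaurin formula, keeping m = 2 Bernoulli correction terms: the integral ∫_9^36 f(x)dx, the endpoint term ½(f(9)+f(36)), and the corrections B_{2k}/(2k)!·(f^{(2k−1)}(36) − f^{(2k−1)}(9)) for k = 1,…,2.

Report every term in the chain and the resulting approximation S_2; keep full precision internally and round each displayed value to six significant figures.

Integral: ∫_9^36 ln(x) dx = 82.2317.
Endpoint term: (f(9) + f(36))/2 = (2.19722 + 3.58352)/2 = 2.89037.
Integral + boundary = 85.1220.
k=1: B_{2}/(2)! × [f^{(1)}(36) − f^{(1)}(9)] = 1/12 × (0.0277778 − 0.111111) = -0.00694444.
Partial sum through k=1: 85.1151.
k=2: B_{4}/(4)! × [f^{(3)}(36) − f^{(3)}(9)] = −1/720 × (4.28669e-05 − 0.00274348) = 3.75086e-06.

S_2 ≈ 85.1151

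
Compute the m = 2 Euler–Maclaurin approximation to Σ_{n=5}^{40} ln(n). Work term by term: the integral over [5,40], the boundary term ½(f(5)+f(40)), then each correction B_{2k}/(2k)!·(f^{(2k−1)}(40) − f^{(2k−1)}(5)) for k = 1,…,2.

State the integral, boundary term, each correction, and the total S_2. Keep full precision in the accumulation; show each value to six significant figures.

Integral: ∫_5^40 ln(x) dx = 104.508.
Boundary: ½(f(5) + f(40)) = ½(1.60944 + 3.68888) = 2.64916.
So far: 107.157.
k=1: B_{2}/(2)! × [f^{(1)}(40) − f^{(1)}(5)] = 1/12 × (0.0250000 − 0.200000) = -0.0145833.
After k=1: 107.143.
k=2: B_{4}/(4)! × [f^{(3)}(40) − f^{(3)}(5)] = −1/720 × (3.12500e-05 − 0.0160000) = 2.21788e-05.

S_2 ≈ 107.143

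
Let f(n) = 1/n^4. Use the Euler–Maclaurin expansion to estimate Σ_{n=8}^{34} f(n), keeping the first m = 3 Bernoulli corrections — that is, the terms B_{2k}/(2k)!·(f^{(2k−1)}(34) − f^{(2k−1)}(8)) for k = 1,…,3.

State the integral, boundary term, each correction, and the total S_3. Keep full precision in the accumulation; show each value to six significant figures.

The integral term ∫_8^34 1/x^4 dx = 0.000642561.
Endpoint term: (f(8) + f(34))/2 = (0.000244141 + 7.48315e-07)/2 = 0.000122444.
Integral + boundary = 0.000765005.
k=1: B_{2}/(2)! × [f^{(1)}(34) − f^{(1)}(8)] = 1/12 × (-8.80370e-08 − (-0.000122070)) = 1.01652e-05.
After k=1: 0.000775170.
k=2: B_{4}/(4)! × [f^{(3)}(34) − f^{(3)}(8)] = −1/720 × (-2.28470e-09 − (-5.72205e-05)) = -7.94697e-08.
After k=2: 0.000775091.
k=3: B_{6}/(6)! × [f^{(5)}(34) − f^{(5)}(8)] = 1/30240 × (-1.10677e-10 − (-5.00679e-05)) = 1.65568e-09.

S_3 ≈ 0.000775093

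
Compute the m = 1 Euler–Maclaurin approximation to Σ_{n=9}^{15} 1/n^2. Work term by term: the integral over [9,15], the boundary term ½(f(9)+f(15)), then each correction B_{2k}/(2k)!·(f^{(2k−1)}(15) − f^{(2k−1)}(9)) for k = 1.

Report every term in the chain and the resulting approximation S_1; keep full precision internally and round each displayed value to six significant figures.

S_1 ≈ 0.0530187

The integral term ∫_9^15 1/x^2 dx = 0.0444444.
Endpoint term: (f(9) + f(15))/2 = (0.0123457 + 0.00444444)/2 = 0.00839506.
Running total after boundary: 0.0528395.
k=1: B_{2}/(2)! × [f^{(1)}(15) − f^{(1)}(9)] = 1/12 × (-0.000592593 − (-0.00274348)) = 0.000179241.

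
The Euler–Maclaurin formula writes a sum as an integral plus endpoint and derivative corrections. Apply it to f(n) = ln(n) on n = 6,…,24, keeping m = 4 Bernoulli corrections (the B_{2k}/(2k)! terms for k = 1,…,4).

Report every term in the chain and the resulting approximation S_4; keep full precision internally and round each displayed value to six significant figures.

The integral term ∫_6^24 ln(x) dx = 47.5227.
Boundary: ½(f(6) + f(24)) = ½(1.79176 + 3.17805) = 2.48491.
Running total after boundary: 50.0076.
Order-1 term: 1/12 · (0.0416667 − 0.166667) = -0.0104167.
After k=1: 49.9972.
Order-2 term: −1/720 · (0.000144676 − 0.00925926) = 1.26591e-05.
After k=2: 49.9972.
Order-3 term: 1/30240 · (3.01408e-06 − 0.00308642) = -1.01964e-07.
After k=3: 49.9972.
Order-4 term: −1/1209600 · (1.56983e-07 − 0.00257202) = 2.12621e-09.

S_4 ≈ 49.9972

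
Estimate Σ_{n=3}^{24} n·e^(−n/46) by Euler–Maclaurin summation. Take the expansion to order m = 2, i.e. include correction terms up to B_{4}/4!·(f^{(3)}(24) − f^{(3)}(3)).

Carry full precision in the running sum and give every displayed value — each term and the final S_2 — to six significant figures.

S_2 ≈ 209.139

The integral term ∫_3^24 x·e^(−x/46) dx = 200.661.
Boundary: ½(f(3) + f(24)) = ½(2.81059 + 14.2437) = 8.52715.
Running total after boundary: 209.188.
k=1: B_{2}/(2)! × [f^{(1)}(24) − f^{(1)}(3)] = 1/12 × (0.283842 − 0.875764) = -0.0493268.
Running total after k=1: 209.139.
k=2: B_{4}/(4)! × [f^{(3)}(24) − f^{(3)}(3)] = −1/720 × (0.000695093 − 0.00129938) = 8.39290e-07.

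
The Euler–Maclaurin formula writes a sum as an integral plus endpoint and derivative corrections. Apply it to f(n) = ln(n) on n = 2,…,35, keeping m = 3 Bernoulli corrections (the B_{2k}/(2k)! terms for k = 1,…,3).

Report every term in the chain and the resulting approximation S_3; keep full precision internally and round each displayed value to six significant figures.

S_3 ≈ 92.1362

The integral term ∫_2^35 ln(x) dx = 90.0509.
Boundary: ½(f(2) + f(35)) = ½(0.693147 + 3.55535) = 2.12425.
So far: 92.1751.
Order-1 term: 1/12 · (0.0285714 − 0.500000) = -0.0392857.
Running total after k=1: 92.1358.
Order-2 term: −1/720 · (4.66472e-05 − 0.250000) = 0.000347157.
Running total after k=2: 92.1362.
Order-3 term: 1/30240 · (4.56952e-07 − 0.750000) = -2.48016e-05.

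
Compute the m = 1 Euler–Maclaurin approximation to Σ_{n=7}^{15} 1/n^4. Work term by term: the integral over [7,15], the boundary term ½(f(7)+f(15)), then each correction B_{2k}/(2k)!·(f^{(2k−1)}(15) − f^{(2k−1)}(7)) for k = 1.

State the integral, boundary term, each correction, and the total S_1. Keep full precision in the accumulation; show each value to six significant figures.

The integral term ∫_7^15 1/x^4 dx = 0.000873052.
Boundary: ½(f(7) + f(15)) = ½(0.000416493 + 1.97531e-05) = 0.000218123.
Running total after boundary: 0.00109117.
Correction k=1: B_{2}/2! · (f^{(1)}(15) − f^{(1)}(7)) = 1/12 · (-5.26749e-06 − (-0.000237996)) = 1.93940e-05.

S_1 ≈ 0.00111057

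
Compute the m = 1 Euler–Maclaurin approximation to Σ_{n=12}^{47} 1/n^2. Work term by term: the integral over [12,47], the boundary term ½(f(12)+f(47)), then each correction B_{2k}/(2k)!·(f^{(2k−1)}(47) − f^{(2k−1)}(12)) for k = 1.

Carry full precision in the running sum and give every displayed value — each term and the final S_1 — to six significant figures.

S_1 ≈ 0.0658502

∫_12^47 1/x^2 dx evaluates to 0.0620567.
½[f(12) + f(47)] = ½[0.00694444 + 0.000452694] = 0.00369857.
So far: 0.0657553.
Correction k=1: B_{2}/2! · (f^{(1)}(47) − f^{(1)}(12)) = 1/12 · (-1.92636e-05 − (-0.00115741)) = 9.48453e-05.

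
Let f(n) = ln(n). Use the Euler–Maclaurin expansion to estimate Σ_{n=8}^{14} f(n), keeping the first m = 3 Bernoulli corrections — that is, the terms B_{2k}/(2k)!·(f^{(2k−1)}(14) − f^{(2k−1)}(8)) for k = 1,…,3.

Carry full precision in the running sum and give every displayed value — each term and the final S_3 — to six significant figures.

The integral term ∫_8^14 ln(x) dx = 14.3113.
Boundary: ½(f(8) + f(14)) = ½(2.07944 + 2.63906) = 2.35925.
Integral + boundary = 16.6705.
Order-1 term: 1/12 · (0.0714286 − 0.125000) = -0.00446429.
Partial sum through k=1: 16.6661.
Order-2 term: −1/720 · (0.000728863 − 0.00390625) = 4.41304e-06.
Partial sum through k=2: 16.6661.
Order-3 term: 1/30240 · (4.46243e-05 − 0.000732422) = -2.27446e-08.

S_3 ≈ 16.6661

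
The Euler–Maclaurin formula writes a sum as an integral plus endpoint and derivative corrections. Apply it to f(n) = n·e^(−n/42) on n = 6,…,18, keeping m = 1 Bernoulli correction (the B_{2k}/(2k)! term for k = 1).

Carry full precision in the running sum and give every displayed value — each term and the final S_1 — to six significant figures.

Integral: ∫_6^18 x·e^(−x/42) dx = 105.999.
Endpoint term: (f(6) + f(18))/2 = (5.20127 + 11.7259)/2 = 8.46359.
Integral + boundary = 114.463.
Order-1 term: 1/12 · (0.372251 − 0.743038) = -0.0308989.

S_1 ≈ 114.432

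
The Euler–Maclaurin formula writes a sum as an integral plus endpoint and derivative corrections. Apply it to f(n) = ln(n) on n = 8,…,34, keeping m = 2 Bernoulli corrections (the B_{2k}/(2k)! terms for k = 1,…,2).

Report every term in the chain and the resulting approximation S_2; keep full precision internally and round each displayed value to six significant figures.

S_2 ≈ 80.0557

∫_8^34 ln(x) dx evaluates to 77.2607.
½[f(8) + f(34)] = ½[2.07944 + 3.52636] = 2.80290.
Integral + boundary = 80.0636.
Order-1 term: 1/12 · (0.0294118 − 0.125000) = -0.00796569.
After k=1: 80.0557.
Order-2 term: −1/720 · (5.08854e-05 − 0.00390625) = 5.35467e-06.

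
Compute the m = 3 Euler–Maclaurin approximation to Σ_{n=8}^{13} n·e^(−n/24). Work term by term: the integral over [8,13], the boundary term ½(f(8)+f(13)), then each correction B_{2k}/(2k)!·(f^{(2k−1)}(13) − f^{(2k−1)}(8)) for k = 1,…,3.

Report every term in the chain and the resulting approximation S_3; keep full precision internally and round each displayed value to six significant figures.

The integral term ∫_8^13 x·e^(−x/24) dx = 33.6773.
Boundary: ½(f(8) + f(13)) = ½(5.73225 + 7.56311) = 6.64768.
So far: 40.3250.
k=1: B_{2}/(2)! × [f^{(1)}(13) − f^{(1)}(8)] = 1/12 × (0.266648 − 0.477688) = -0.0175866.
Running total after k=1: 40.3074.
k=2: B_{4}/(4)! × [f^{(3)}(13) − f^{(3)}(8)] = −1/720 × (0.00248299 − 0.00331727) = 1.15872e-06.
Running total after k=2: 40.3074.
k=3: B_{6}/(6)! × [f^{(5)}(13) − f^{(5)}(8)] = 1/30240 × (7.81780e-06 − 1.00785e-05) = -7.47593e-11.

S_3 ≈ 40.3074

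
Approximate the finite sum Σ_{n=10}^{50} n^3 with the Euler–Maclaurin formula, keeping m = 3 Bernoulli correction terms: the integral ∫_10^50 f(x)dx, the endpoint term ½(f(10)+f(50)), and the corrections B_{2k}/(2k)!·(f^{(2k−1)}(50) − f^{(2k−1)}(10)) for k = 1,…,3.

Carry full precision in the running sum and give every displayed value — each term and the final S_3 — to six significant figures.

S_3 ≈ 1.62360e+06

∫_10^50 x^3 dx evaluates to 1.56000e+06.
Boundary: ½(f(10) + f(50)) = ½(1000.00 + 125000) = 63000.0.
So far: 1.62300e+06.
Order-1 term: 1/12 · (7500.00 − 300.000) = 600.000.
After k=1: 1.62360e+06.
Order-2 term: −1/720 · (6.00000 − 6.00000) = 0.00000.
After k=2: 1.62360e+06.
Order-3 term: 1/30240 · (0.00000 − 0.00000) = 0.00000.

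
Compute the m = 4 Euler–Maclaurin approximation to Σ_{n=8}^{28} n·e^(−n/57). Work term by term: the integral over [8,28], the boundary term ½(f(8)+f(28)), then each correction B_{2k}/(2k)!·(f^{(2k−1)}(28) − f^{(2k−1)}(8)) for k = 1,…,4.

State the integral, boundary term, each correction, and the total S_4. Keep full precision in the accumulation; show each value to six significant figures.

The integral term ∫_8^28 x·e^(−x/57) dx = 255.310.
½[f(8) + f(28)] = ½[6.95243 + 17.1325] = 12.0425.
So far: 267.353.
Correction k=1: B_{2}/2! · (f^{(1)}(28) − f^{(1)}(8)) = 1/12 · (0.311305 − 0.747081) = -0.0363147.
Partial sum through k=1: 267.316.
Correction k=2: B_{4}/4! · (f^{(3)}(28) − f^{(3)}(8)) = −1/720 · (0.000472470 − 0.000764908) = 4.06165e-07.
Partial sum through k=2: 267.316.
Correction k=3: B_{6}/6! · (f^{(5)}(28) − f^{(5)}(8)) = 1/30240 · (2.61349e-07 − 4.00085e-07) = -4.58781e-12.
Partial sum through k=3: 267.316.
Correction k=4: B_{8}/8! · (f^{(7)}(28) − f^{(7)}(8)) = −1/1209600 · (1.16121e-10 − 1.73820e-10) = 4.77004e-17.

S_4 ≈ 267.316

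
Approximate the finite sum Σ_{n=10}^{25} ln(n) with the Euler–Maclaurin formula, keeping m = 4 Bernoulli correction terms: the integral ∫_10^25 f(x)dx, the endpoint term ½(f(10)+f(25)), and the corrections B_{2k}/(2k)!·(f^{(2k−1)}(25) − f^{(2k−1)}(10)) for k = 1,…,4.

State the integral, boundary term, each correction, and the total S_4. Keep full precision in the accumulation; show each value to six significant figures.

S_4 ≈ 45.2018

∫_10^25 ln(x) dx evaluates to 42.4460.
½[f(10) + f(25)] = ½[2.30259 + 3.21888] = 2.76073.
Integral + boundary = 45.2068.
k=1: B_{2}/(2)! × [f^{(1)}(25) − f^{(1)}(10)] = 1/12 × (0.0400000 − 0.100000) = -0.00500000.
After k=1: 45.2018.
k=2: B_{4}/(4)! × [f^{(3)}(25) − f^{(3)}(10)] = −1/720 × (0.000128000 − 0.00200000) = 2.60000e-06.
After k=2: 45.2018.
k=3: B_{6}/(6)! × [f^{(5)}(25) − f^{(5)}(10)] = 1/30240 × (2.45760e-06 − 0.000240000) = -7.85524e-09.
After k=3: 45.2018.
k=4: B_{8}/(8)! × [f^{(7)}(25) − f^{(7)}(10)] = −1/1209600 × (1.17965e-07 − 7.20000e-05) = 5.94263e-11.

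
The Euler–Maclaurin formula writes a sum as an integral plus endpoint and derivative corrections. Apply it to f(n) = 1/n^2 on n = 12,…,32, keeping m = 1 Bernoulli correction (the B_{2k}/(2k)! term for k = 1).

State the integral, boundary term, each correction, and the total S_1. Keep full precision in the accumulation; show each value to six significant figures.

S_1 ≈ 0.0561352

The integral term ∫_12^32 1/x^2 dx = 0.0520833.
Endpoint term: (f(12) + f(32))/2 = (0.00694444 + 0.000976562)/2 = 0.00396050.
So far: 0.0560438.
k=1: B_{2}/(2)! × [f^{(1)}(32) − f^{(1)}(12)] = 1/12 × (-6.10352e-05 − (-0.00115741)) = 9.13644e-05.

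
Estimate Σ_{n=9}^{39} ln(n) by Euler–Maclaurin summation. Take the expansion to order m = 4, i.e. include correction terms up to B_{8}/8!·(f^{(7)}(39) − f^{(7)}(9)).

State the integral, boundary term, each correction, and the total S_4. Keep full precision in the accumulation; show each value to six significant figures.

Integral: ∫_9^39 ln(x) dx = 93.1039.
Endpoint term: (f(9) + f(39))/2 = (2.19722 + 3.66356)/2 = 2.93039.
So far: 96.0343.
Order-1 term: 1/12 · (0.0256410 − 0.111111) = -0.00712251.
Partial sum through k=1: 96.0272.
Order-2 term: −1/720 · (3.37160e-05 − 0.00274348) = 3.76357e-06.
Partial sum through k=2: 96.0272.
Order-3 term: 1/30240 · (2.66004e-07 − 0.000406442) = -1.34317e-08.
Partial sum through k=3: 96.0272.
Order-4 term: −1/1209600 · (5.24663e-09 − 0.000150534) = 1.24445e-10.

S_4 ≈ 96.0272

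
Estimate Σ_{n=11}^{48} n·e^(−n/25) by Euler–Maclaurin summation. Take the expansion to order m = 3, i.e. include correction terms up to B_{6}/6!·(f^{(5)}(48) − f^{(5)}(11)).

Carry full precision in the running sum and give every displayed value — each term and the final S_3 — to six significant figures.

Integral: ∫_11^48 x·e^(−x/25) dx = 312.075.
Endpoint term: (f(11) + f(48))/2 = (7.08440 + 7.03713)/2 = 7.06077.
Integral + boundary = 319.136.
k=1: B_{2}/(2)! × [f^{(1)}(48) − f^{(1)}(11)] = 1/12 × (-0.134878 − 0.360660) = -0.0412949.
After k=1: 319.095.
k=2: B_{4}/(4)! × [f^{(3)}(48) − f^{(3)}(11)] = −1/720 × (0.000253337 − 0.00263797) = 3.31199e-06.
After k=2: 319.095.
k=3: B_{6}/(6)! × [f^{(5)}(48) − f^{(5)}(11)] = 1/30240 × (1.15597e-06 − 7.51822e-06) = -2.10392e-10.

S_3 ≈ 319.095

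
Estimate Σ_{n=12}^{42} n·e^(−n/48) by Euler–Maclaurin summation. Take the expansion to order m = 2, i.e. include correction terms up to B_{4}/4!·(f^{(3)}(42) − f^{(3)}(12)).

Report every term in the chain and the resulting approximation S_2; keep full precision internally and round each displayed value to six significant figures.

S_2 ≈ 455.485

The integral term ∫_12^42 x·e^(−x/48) dx = 442.102.
Boundary: ½(f(12) + f(42)) = ½(9.34561 + 17.5082) = 13.4269.
Integral + boundary = 455.529.
k=1: B_{2}/(2)! × [f^{(1)}(42) − f^{(1)}(12)] = 1/12 × (0.0521078 − 0.584101) = -0.0443327.
Partial sum through k=1: 455.485.
k=2: B_{4}/(4)! × [f^{(3)}(42) − f^{(3)}(12)] = −1/720 × (0.000384476 − 0.000929558) = 7.57059e-07.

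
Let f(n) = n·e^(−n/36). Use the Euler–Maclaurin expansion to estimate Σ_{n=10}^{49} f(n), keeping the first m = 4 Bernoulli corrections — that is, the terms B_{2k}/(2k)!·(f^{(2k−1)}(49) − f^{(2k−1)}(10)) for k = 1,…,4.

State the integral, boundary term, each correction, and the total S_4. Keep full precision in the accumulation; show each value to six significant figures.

Integral: ∫_10^49 x·e^(−x/36) dx = 469.852.
½[f(10) + f(49)] = ½[7.57465 + 12.5624] = 10.0685.
So far: 479.921.
Order-1 term: 1/12 · (-0.0925801 − 0.547058) = -0.0533032.
After k=1: 479.868.
Order-2 term: −1/720 · (0.000324206 − 0.00159104) = 1.75949e-06.
After k=2: 479.868.
Order-3 term: 1/30240 · (5.55438e-07 − 2.12961e-06) = -5.20558e-11.
After k=3: 479.868.
Order-4 term: −1/1209600 · (6.64134e-10 − 2.33916e-09) = 1.38478e-15.

S_4 ≈ 479.868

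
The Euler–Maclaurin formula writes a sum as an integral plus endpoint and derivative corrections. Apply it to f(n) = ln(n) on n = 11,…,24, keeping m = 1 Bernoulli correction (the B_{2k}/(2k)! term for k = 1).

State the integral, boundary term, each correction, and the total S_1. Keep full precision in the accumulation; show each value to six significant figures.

S_1 ≈ 39.6803

∫_11^24 ln(x) dx evaluates to 36.8964.
Endpoint term: (f(11) + f(24))/2 = (2.39790 + 3.17805)/2 = 2.78797.
Running total after boundary: 39.6844.
Order-1 term: 1/12 · (0.0416667 − 0.0909091) = -0.00410354.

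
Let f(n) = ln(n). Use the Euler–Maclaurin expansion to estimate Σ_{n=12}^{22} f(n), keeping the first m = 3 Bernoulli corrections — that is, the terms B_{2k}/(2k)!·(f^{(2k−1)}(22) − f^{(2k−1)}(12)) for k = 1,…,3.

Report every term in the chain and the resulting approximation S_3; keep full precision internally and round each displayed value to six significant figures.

The integral term ∫_12^22 ln(x) dx = 28.1841.
Endpoint term: (f(12) + f(22))/2 = (2.48491 + 3.09104)/2 = 2.78797.
Running total after boundary: 30.9720.
k=1: B_{2}/(2)! × [f^{(1)}(22) − f^{(1)}(12)] = 1/12 × (0.0454545 − 0.0833333) = -0.00315657.
After k=1: 30.9689.
k=2: B_{4}/(4)! × [f^{(3)}(22) − f^{(3)}(12)] = −1/720 × (0.000187829 − 0.00115741) = 1.34664e-06.
After k=2: 30.9689.
k=3: B_{6}/(6)! × [f^{(5)}(22) − f^{(5)}(12)] = 1/30240 × (4.65691e-06 − 9.64506e-05) = -3.03551e-09.

S_3 ≈ 30.9689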